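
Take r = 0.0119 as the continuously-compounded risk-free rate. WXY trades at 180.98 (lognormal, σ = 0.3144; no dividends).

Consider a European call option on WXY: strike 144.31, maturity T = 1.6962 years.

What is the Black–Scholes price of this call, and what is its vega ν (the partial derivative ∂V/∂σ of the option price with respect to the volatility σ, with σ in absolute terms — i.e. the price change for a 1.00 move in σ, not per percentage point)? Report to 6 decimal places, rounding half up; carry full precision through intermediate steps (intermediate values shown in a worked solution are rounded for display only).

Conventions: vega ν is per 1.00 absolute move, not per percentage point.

price = 50.439143
ν = 67.899028

σ√T = 0.3144·√1.6962 = 0.409469
d₁ = (ln(S/K) + (r+σ²/2)T) / (σ√T) = (ln(180.98/144.31) + (0.0119+0.3144²/2)·1.6962) / 0.409469 = (0.226423 + 0.104017) / 0.409469 = 0.806996
d₂ = d₁ − σ√T = 0.806996 − 0.409469 = 0.397527
e^{−rT} = 0.980018
N(d₁) = 0.790166,  N(d₂) = 0.654511
Call price V = S·N(d₁) − K·e^{−rT}·N(d₂) = 143.004186 − 92.565043 = 50.439143
φ(d₁) = (1/√(2π))·e^{−d₁²/2} = 0.288068
ν = S·φ(d₁)·√T = 67.899028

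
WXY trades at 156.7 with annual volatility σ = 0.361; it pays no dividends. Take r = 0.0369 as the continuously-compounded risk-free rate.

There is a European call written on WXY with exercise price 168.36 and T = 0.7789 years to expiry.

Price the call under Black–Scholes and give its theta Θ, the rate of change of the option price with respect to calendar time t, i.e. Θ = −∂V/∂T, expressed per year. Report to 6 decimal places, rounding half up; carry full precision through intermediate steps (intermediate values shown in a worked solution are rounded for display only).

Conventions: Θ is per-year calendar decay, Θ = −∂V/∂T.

price = 17.007259
Θ = -15.101138

σ√T = 0.361·√0.7789 = 0.318602
d₁ = (ln(S/K) + (r+σ²/2)T) / (σ√T) = (ln(156.7/168.36) + (0.0369+0.361²/2)·0.7789) / 0.318602 = (-0.071771 + 0.079495) / 0.318602 = 0.024242
d₂ = d₁ − σ√T = 0.024242 − 0.318602 = -0.294360
e^{−rT} = 0.971668
N(d₁) = 0.509670,  N(d₂) = 0.384242
Call price V = S·N(d₁) − K·e^{−rT}·N(d₂) = 79.865320 − 62.858061 = 17.007259
φ(d₁) = (1/√(2π))·e^{−d₁²/2} = 0.398825
Θ = −S·φ(d₁)·σ/(2√T) − r·K·e^{−rT}·N(d₂) = −12.781676 − 2.319462 = -15.101138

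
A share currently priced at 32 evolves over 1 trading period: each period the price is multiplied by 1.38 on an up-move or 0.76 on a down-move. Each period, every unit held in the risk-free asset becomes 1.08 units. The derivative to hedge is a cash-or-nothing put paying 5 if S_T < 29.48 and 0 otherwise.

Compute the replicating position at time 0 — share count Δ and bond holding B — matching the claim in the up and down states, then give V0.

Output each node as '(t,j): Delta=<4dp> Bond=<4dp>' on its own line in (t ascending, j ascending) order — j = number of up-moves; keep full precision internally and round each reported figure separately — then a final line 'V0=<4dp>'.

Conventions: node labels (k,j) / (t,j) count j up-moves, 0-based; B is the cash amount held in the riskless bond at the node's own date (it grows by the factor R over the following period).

(0,0): Delta=-0.2520 Bond=10.3047
V0=2.2401

Arbitrage-free pricing uses the up-move probability p* = (R−d)/(u−d) = 0.5161, discounting each step at R = 1.08.
Expiry values: V(1,0)=5.0000, V(1,1)=0.0000
(0,0): S=32.0000. Δ = (V_up−V_dn)/(S_up−S_dn) = (0.0000−5.0000)/(44.1600−24.3200) = -0.2520. V = [p*·0.0000 + (1−p*)·5.0000]/1.08 = 2.2401. B = V − Δ·S = 10.3047.
Verification: the root portfolio costs Δ(0,0)·S0 + B(0,0) = 2.2401, matching V0.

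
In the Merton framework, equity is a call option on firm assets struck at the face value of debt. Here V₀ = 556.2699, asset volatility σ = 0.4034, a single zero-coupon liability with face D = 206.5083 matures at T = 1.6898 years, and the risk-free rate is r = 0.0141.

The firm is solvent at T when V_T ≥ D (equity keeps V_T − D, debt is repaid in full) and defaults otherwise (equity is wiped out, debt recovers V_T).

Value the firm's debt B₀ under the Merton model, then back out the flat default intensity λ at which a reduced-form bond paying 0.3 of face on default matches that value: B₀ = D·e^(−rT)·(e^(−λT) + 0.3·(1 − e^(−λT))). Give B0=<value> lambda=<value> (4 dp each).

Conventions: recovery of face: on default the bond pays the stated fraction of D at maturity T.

Apply the equity-as-call identities (strike 206.5083, horizon 1.6898 years):
d₁ = [ln(V₀/D) + (r + σ²/2)T] / (σ√T)
   = [ln(556.2699/206.5083) + (0.0141 + 0.5·0.4034²)·1.6898] / (0.4034·√1.6898)
   = [0.990913 + 0.161318] / 0.524389 = 2.197283
d₂ = d₁ − σ√T = 2.197283 − 0.524389 = 1.672894
N(d₁) = 0.986000,  N(d₂) = 0.952826,  e^(−rT) = 0.976455
E₀ = V₀·N(d₁) − D·e^(−rT)·N(d₂)
   = 556.2699·0.986000 − 206.5083·0.976455·0.952826 = 356.348377
B₀ = V₀ − E₀ = 556.2699 − 356.348377 = 199.921523
e^(−λT) = (B₀·e^(rT)/D − 0.3)/(1 − 0.3) = (199.9215·1.024112/206.5083 − 0.3)/0.7 = 0.98778164
λ = −ln(0.98778164)/1.6898 = 0.007275

B0=199.9215 lambda=0.0073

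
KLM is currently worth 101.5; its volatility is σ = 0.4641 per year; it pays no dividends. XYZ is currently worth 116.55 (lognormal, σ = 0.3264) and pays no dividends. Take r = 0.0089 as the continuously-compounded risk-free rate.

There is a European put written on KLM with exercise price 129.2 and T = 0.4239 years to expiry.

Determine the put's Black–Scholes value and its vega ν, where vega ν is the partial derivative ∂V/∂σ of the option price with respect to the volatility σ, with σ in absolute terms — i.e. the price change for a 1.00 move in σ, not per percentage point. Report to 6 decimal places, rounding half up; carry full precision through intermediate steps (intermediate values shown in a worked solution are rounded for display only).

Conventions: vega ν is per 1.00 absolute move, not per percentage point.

σ√T = 0.4641·√0.4239 = 0.302164
d₁ = (ln(S/K) + (r+σ²/2)T) / (σ√T) = (ln(101.5/129.2) + (0.0089+0.4641²/2)·0.4239) / 0.302164 = (-0.241303 + 0.049424) / 0.302164 = -0.635013
d₂ = d₁ − σ√T = -0.635013 − 0.302164 = -0.937178
e^{−rT} = 0.996234
N(−d₁) = 0.737290,  N(−d₂) = 0.825666
Put price V = K·e^{−rT}·N(−d₂) − S·N(−d₁) = 106.274404 − 74.834950 = 31.439453
φ(d₁) = (1/√(2π))·e^{−d₁²/2} = 0.326097
ν = S·φ(d₁)·√T = 21.549884

price = 31.439453
ν = 21.549884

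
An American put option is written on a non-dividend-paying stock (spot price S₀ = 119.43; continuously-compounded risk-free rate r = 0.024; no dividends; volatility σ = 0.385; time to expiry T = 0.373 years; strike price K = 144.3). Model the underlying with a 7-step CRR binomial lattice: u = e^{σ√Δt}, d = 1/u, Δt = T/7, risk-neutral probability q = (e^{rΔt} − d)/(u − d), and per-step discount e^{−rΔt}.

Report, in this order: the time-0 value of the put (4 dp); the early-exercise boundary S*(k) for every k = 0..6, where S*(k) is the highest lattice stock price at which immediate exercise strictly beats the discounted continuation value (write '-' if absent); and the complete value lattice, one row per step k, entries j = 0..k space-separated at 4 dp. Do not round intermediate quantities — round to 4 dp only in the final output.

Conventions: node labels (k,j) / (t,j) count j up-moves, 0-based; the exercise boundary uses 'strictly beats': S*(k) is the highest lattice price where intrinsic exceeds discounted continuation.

price = 28.0635
boundary = - - 99.9816 91.4794 99.9816 109.2740 119.4300
tree:
28.0635
35.8678 19.8500
44.3184 26.9886 12.3217
52.8206 35.3277 18.2045 6.1071
60.5998 44.3184 25.8735 10.1088 1.8738
67.7175 52.8206 35.0260 16.2226 3.6430 0.0000
74.2298 60.5998 44.3184 24.8700 7.0827 0.0000 0.0000
80.1884 67.7175 52.8206 35.0260 13.7701 0.0000 0.0000 0.0000

Δt=0.05329  u=1.09294  d=0.91496  q=0.48499  discount=0.99872
step 7 (expiry): payoffs max(K−S,0) = 80.1884 67.7175 52.8206 35.0260 13.7701 0.0000 0.0000 0.0000
step 6: (k=6,j=0): S=70.0702, K−S=74.2298, hold=74.0454 ⇒ V=74.2298 exercise | (k=6,j=1): S=83.7002, K−S=60.5998, hold=60.4154 ⇒ V=60.5998 exercise | (k=6,j=2): S=99.9816, K−S=44.3184, hold=44.1340 ⇒ V=44.3184 exercise | (k=6,j=3): S=119.4300, K−S=24.8700, hold=24.6856 ⇒ V=24.8700 exercise | (k=6,j=4): S=142.6615, K−S=1.6385, hold=7.0827 ⇒ V=7.0827 continue | (k=6,j=5): S=170.4121, K−S=0.0000, hold=0.0000 ⇒ V=0.0000 continue | (k=6,j=6): S=203.5606, K−S=0.0000, hold=0.0000 ⇒ V=0.0000 continue  boundary S*=119.4300
step 5: (k=5,j=0): S=76.5825, K−S=67.7175, hold=67.5330 ⇒ V=67.7175 exercise | (k=5,j=1): S=91.4794, K−S=52.8206, hold=52.6362 ⇒ V=52.8206 exercise | (k=5,j=2): S=109.2740, K−S=35.0260, hold=34.8416 ⇒ V=35.0260 exercise | (k=5,j=3): S=130.5299, K−S=13.7701, hold=16.2226 ⇒ V=16.2226 continue | (k=5,j=4): S=155.9206, K−S=0.0000, hold=3.6430 ⇒ V=3.6430 continue | (k=5,j=5): S=186.2503, K−S=0.0000, hold=0.0000 ⇒ V=0.0000 continue  boundary S*=109.2740
step 4: (k=4,j=0): S=83.7002, K−S=60.5998, hold=60.4154 ⇒ V=60.5998 exercise | (k=4,j=1): S=99.9816, K−S=44.3184, hold=44.1340 ⇒ V=44.3184 exercise | (k=4,j=2): S=119.4300, K−S=24.8700, hold=25.8735 ⇒ V=25.8735 continue | (k=4,j=3): S=142.6615, K−S=1.6385, hold=10.1088 ⇒ V=10.1088 continue | (k=4,j=4): S=170.4121, K−S=0.0000, hold=1.8738 ⇒ V=1.8738 continue  boundary S*=99.9816
step 3: (k=3,j=0): S=91.4794, K−S=52.8206, hold=52.6362 ⇒ V=52.8206 exercise | (k=3,j=1): S=109.2740, K−S=35.0260, hold=35.3277 ⇒ V=35.3277 continue | (k=3,j=2): S=130.5299, K−S=13.7701, hold=18.2045 ⇒ V=18.2045 continue | (k=3,j=3): S=155.9206, K−S=0.0000, hold=6.1071 ⇒ V=6.1071 continue  boundary S*=91.4794
step 2: (k=2,j=0): S=99.9816, K−S=44.3184, hold=44.2801 ⇒ V=44.3184 exercise | (k=2,j=1): S=119.4300, K−S=24.8700, hold=26.9886 ⇒ V=26.9886 continue | (k=2,j=2): S=142.6615, K−S=1.6385, hold=12.3217 ⇒ V=12.3217 continue  boundary S*=99.9816
step 1: (k=1,j=0): S=109.2740, K−S=35.0260, hold=35.8678 ⇒ V=35.8678 continue | (k=1,j=1): S=130.5299, K−S=13.7701, hold=19.8500 ⇒ V=19.8500 continue  boundary S*=-
step 0: (k=0,j=0): S=119.4300, K−S=24.8700, hold=28.0635 ⇒ V=28.0635 continue  boundary S*=-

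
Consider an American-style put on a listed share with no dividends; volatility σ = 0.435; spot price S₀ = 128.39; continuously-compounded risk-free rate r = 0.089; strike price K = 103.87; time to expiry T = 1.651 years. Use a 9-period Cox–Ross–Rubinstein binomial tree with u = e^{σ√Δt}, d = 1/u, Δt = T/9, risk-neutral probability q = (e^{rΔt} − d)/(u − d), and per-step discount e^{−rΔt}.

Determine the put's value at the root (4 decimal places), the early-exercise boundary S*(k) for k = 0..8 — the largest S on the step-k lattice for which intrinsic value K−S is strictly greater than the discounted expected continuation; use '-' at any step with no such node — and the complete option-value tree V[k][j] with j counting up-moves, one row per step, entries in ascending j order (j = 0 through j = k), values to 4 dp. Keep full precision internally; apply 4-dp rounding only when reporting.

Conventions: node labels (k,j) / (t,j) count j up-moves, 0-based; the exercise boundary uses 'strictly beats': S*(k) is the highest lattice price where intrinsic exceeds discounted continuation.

price = 9.8827
boundary = - - - - 60.9359 73.4155 60.9359 73.4155 88.4509
tree:
9.8827
14.9337 5.1073
21.9533 8.3370 2.0139
31.2614 13.2772 3.6226 0.4554
42.9341 20.5047 6.4157 0.9211 0.0000
53.2923 30.4545 11.1325 1.8632 0.0000 0.0000
61.8898 42.9341 18.7871 3.7687 0.0000 0.0000 0.0000
69.0258 53.2923 30.4545 7.6230 0.0000 0.0000 0.0000 0.0000
74.9488 61.8898 42.9341 15.4191 0.0000 0.0000 0.0000 0.0000 0.0000
79.8650 69.0258 53.2923 30.4545 0.0000 0.0000 0.0000 0.0000 0.0000 0.0000

params: Δt=0.18344 u=1.20480 d=0.83001 q=0.49748 e^(-rΔt)=0.98381
t_9 payoffs: 79.8650 69.0258 53.2923 30.4545 0.0000 0.0000 0.0000 0.0000 0.0000 0.0000
t_8: node(8,0) S=28.9212 payoff=74.9488 vs cont=73.2668 → 74.9488 [stop]  node(8,1) S=41.9802 payoff=61.8898 vs cont=60.2077 → 61.8898 [stop]  node(8,2) S=60.9359 payoff=42.9341 vs cont=41.2520 → 42.9341 [stop]  node(8,3) S=88.4509 payoff=15.4191 vs cont=15.0563 → 15.4191 [stop]  node(8,4) S=128.3900 payoff=0.0000 vs cont=0.0000 → 0.0000 [wait]  node(8,5) S=186.3631 payoff=0.0000 vs cont=0.0000 → 0.0000 [wait]  node(8,6) S=270.5134 payoff=0.0000 vs cont=0.0000 → 0.0000 [wait]  node(8,7) S=392.6609 payoff=0.0000 vs cont=0.0000 → 0.0000 [wait]  node(8,8) S=569.9627 payoff=0.0000 vs cont=0.0000 → 0.0000 [wait]  ⇒ S*(8)=88.4509
t_7: node(7,0) S=34.8442 payoff=69.0258 vs cont=67.3437 → 69.0258 [stop]  node(7,1) S=50.5777 payoff=53.2923 vs cont=51.6102 → 53.2923 [stop]  node(7,2) S=73.4155 payoff=30.4545 vs cont=28.7724 → 30.4545 [stop]  node(7,3) S=106.5655 payoff=0.0000 vs cont=7.6230 → 7.6230 [wait]  node(7,4) S=154.6841 payoff=0.0000 vs cont=0.0000 → 0.0000 [wait]  node(7,5) S=224.5300 payoff=0.0000 vs cont=0.0000 → 0.0000 [wait]  node(7,6) S=325.9142 payoff=0.0000 vs cont=0.0000 → 0.0000 [wait]  node(7,7) S=473.0772 payoff=0.0000 vs cont=0.0000 → 0.0000 [wait]  ⇒ S*(7)=73.4155
t_6: node(6,0) S=41.9802 payoff=61.8898 vs cont=60.2077 → 61.8898 [stop]  node(6,1) S=60.9359 payoff=42.9341 vs cont=41.2520 → 42.9341 [stop]  node(6,2) S=88.4509 payoff=15.4191 vs cont=18.7871 → 18.7871 [wait]  node(6,3) S=128.3900 payoff=0.0000 vs cont=3.7687 → 3.7687 [wait]  node(6,4) S=186.3631 payoff=0.0000 vs cont=0.0000 → 0.0000 [wait]  node(6,5) S=270.5134 payoff=0.0000 vs cont=0.0000 → 0.0000 [wait]  node(6,6) S=392.6609 payoff=0.0000 vs cont=0.0000 → 0.0000 [wait]  ⇒ S*(6)=60.9359
t_5: node(5,0) S=50.5777 payoff=53.2923 vs cont=51.6102 → 53.2923 [stop]  node(5,1) S=73.4155 payoff=30.4545 vs cont=30.4208 → 30.4545 [stop]  node(5,2) S=106.5655 payoff=0.0000 vs cont=11.1325 → 11.1325 [wait]  node(5,3) S=154.6841 payoff=0.0000 vs cont=1.8632 → 1.8632 [wait]  node(5,4) S=224.5300 payoff=0.0000 vs cont=0.0000 → 0.0000 [wait]  node(5,5) S=325.9142 payoff=0.0000 vs cont=0.0000 → 0.0000 [wait]  ⇒ S*(5)=73.4155
t_4: node(4,0) S=60.9359 payoff=42.9341 vs cont=41.2520 → 42.9341 [stop]  node(4,1) S=88.4509 payoff=15.4191 vs cont=20.5047 → 20.5047 [wait]  node(4,2) S=128.3900 payoff=0.0000 vs cont=6.4157 → 6.4157 [wait]  node(4,3) S=186.3631 payoff=0.0000 vs cont=0.9211 → 0.9211 [wait]  node(4,4) S=270.5134 payoff=0.0000 vs cont=0.0000 → 0.0000 [wait]  ⇒ S*(4)=60.9359
t_3: node(3,0) S=73.4155 payoff=30.4545 vs cont=31.2614 → 31.2614 [wait]  node(3,1) S=106.5655 payoff=0.0000 vs cont=13.2772 → 13.2772 [wait]  node(3,2) S=154.6841 payoff=0.0000 vs cont=3.6226 → 3.6226 [wait]  node(3,3) S=224.5300 payoff=0.0000 vs cont=0.4554 → 0.4554 [wait]  ⇒ S*(3)=-
t_2: node(2,0) S=88.4509 payoff=15.4191 vs cont=21.9533 → 21.9533 [wait]  node(2,1) S=128.3900 payoff=0.0000 vs cont=8.3370 → 8.3370 [wait]  node(2,2) S=186.3631 payoff=0.0000 vs cont=2.0139 → 2.0139 [wait]  ⇒ S*(2)=-
t_1: node(1,0) S=106.5655 payoff=0.0000 vs cont=14.9337 → 14.9337 [wait]  node(1,1) S=154.6841 payoff=0.0000 vs cont=5.1073 → 5.1073 [wait]  ⇒ S*(1)=-
t_0: node(0,0) S=128.3900 payoff=0.0000 vs cont=9.8827 → 9.8827 [wait]  ⇒ S*(0)=-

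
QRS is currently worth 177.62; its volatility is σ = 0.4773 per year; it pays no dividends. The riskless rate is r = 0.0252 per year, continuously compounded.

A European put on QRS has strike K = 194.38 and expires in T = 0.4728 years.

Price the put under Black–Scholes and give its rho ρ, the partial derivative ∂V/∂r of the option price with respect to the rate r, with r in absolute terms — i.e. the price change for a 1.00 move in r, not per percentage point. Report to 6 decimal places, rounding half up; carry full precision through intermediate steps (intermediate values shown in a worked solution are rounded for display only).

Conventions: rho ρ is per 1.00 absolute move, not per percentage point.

σ√T = 0.4773·√0.4728 = 0.328194
d₁ = (ln(S/K) + (r+σ²/2)T) / (σ√T) = (ln(177.62/194.38) + (0.0252+0.4773²/2)·0.4728) / 0.328194 = (-0.090169 + 0.065770) / 0.328194 = -0.074342
d₂ = d₁ − σ√T = -0.074342 − 0.328194 = -0.402535
e^{−rT} = 0.988156
N(−d₁) = 0.529631,  N(−d₂) = 0.656355
Put price V = K·e^{−rT}·N(−d₂) − S·N(−d₁) = 126.071210 − 94.073014 = 31.998196
ρ = −K·T·e^{−rT}·N(−d₂) = -59.606468

price = 31.998196
ρ = -59.606468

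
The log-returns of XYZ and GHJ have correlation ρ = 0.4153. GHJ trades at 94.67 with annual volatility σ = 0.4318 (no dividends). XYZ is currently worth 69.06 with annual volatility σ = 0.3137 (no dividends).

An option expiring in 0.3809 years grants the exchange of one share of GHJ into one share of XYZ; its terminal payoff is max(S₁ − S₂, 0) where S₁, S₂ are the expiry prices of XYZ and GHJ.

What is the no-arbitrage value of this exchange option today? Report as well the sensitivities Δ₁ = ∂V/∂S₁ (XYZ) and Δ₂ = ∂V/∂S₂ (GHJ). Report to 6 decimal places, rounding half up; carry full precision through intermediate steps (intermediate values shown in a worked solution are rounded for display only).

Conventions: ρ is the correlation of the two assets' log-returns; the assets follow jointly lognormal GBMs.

σ_eff = √(σ₁² + σ₂² − 2ρσ₁σ₂) = √(0.3137² + 0.4318² − 2·0.4153·0.3137·0.4318) = 0.415150
d₁ = (ln(S₁/S₂) + (q₂ − q₁ + σ_eff²/2)T) / (σ_eff√T) = (ln(69.06/94.67) + (0.0 − 0.0 + 0.086175)·0.3809) / 0.256218 = -1.102955
d₂ = d₁ − σ_eff√T = -1.102955 − 0.256218 = -1.359174
N(d₁) = 0.135023,  N(d₂) = 0.087046
V = S₁·e^{−q₁T}·N(d₁) − S₂·e^{−q₂T}·N(d₂) = 9.324709 − 8.240623 = 1.084086
Key observation: the rate r is irrelevant here: denominating values in GHJ turns the exchange into a ratio option on S₁/S₂, and discounting at r drops out.
Δ₁ = e^{−q₁T}·N(d₁) = 0.135023;  Δ₂ = −e^{−q₂T}·N(d₂) = -0.087046

exchange price = 1.084086
Δ1 = 0.135023
Δ2 = -0.087046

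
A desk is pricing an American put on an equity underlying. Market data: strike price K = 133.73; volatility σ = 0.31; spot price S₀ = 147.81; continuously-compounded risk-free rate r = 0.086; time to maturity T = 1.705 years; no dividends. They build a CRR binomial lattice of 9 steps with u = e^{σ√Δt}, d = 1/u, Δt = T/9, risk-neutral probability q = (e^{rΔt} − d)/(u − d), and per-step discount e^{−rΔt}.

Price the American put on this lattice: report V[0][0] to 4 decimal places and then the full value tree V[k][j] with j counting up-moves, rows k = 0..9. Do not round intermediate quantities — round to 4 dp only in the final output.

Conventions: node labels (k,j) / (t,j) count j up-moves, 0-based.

price = 10.1817
tree:
10.1817
15.8352 5.4249
23.9575 9.0388 2.3504
35.1229 14.6830 4.2547 0.7146
47.5692 23.1335 7.5561 1.4242 0.0999
58.4446 35.1229 13.0938 2.8214 0.2146 0.0000
67.9472 47.5692 21.9547 5.5491 0.4612 0.0000 0.0000
76.2504 58.4446 35.1229 10.8202 0.9911 0.0000 0.0000 0.0000
83.5055 67.9472 47.5692 20.8787 2.1298 0.0000 0.0000 0.0000 0.0000
89.8449 76.2504 58.4446 35.1229 4.5768 0.0000 0.0000 0.0000 0.0000 0.0000

Δt=0.18944, u=1.14445, d=0.87378, q=0.52700, disc=e^(-rΔt)=0.98384
k=9 terminal: V=max(K-S,0) → 89.8449 76.2504 58.4446 35.1229 4.5768 0.0000 0.0000 0.0000 0.0000 0.0000
k=8: j=0 S=50.2245 intr=83.5055 cont=81.3444 V=83.5055[EX]; j=1 S=65.7828 intr=67.9472 cont=65.7861 V=67.9472[EX]; j=2 S=86.1608 intr=47.5692 cont=45.4081 V=47.5692[EX]; j=3 S=112.8513 intr=20.8787 cont=18.7176 V=20.8787[EX]; j=4 S=147.8100 intr=0.0000 cont=2.1298 V=2.1298[hold]; j=5 S=193.5980 intr=0.0000 cont=0.0000 V=0.0000[hold]; j=6 S=253.5701 intr=0.0000 cont=0.0000 V=0.0000[hold]; j=7 S=332.1201 intr=0.0000 cont=0.0000 V=0.0000[hold]; j=8 S=435.0030 intr=0.0000 cont=0.0000 V=0.0000[hold]
k=7: j=0 S=57.4796 intr=76.2504 cont=74.0893 V=76.2504[EX]; j=1 S=75.2854 intr=58.4446 cont=56.2834 V=58.4446[EX]; j=2 S=98.6071 intr=35.1229 cont=32.9618 V=35.1229[EX]; j=3 S=129.1532 intr=4.5768 cont=10.8202 V=10.8202[hold]; j=4 S=169.1618 intr=0.0000 cont=0.9911 V=0.9911[hold]; j=5 S=221.5642 intr=0.0000 cont=0.0000 V=0.0000[hold]; j=6 S=290.1995 intr=0.0000 cont=0.0000 V=0.0000[hold]; j=7 S=380.0964 intr=0.0000 cont=0.0000 V=0.0000[hold]
k=6: j=0 S=65.7828 intr=67.9472 cont=65.7861 V=67.9472[EX]; j=1 S=86.1608 intr=47.5692 cont=45.4081 V=47.5692[EX]; j=2 S=112.8513 intr=20.8787 cont=21.9547 V=21.9547[hold]; j=3 S=147.8100 intr=0.0000 cont=5.5491 V=5.5491[hold]; j=4 S=193.5980 intr=0.0000 cont=0.4612 V=0.4612[hold]; j=5 S=253.5701 intr=0.0000 cont=0.0000 V=0.0000[hold]; j=6 S=332.1201 intr=0.0000 cont=0.0000 V=0.0000[hold]
k=5: j=0 S=75.2854 intr=58.4446 cont=56.2834 V=58.4446[EX]; j=1 S=98.6071 intr=35.1229 cont=33.5197 V=35.1229[EX]; j=2 S=129.1532 intr=4.5768 cont=13.0938 V=13.0938[hold]; j=3 S=169.1618 intr=0.0000 cont=2.8214 V=2.8214[hold]; j=4 S=221.5642 intr=0.0000 cont=0.2146 V=0.2146[hold]; j=5 S=290.1995 intr=0.0000 cont=0.0000 V=0.0000[hold]
k=4: j=0 S=86.1608 intr=47.5692 cont=45.4081 V=47.5692[EX]; j=1 S=112.8513 intr=20.8787 cont=23.1335 V=23.1335[hold]; j=2 S=147.8100 intr=0.0000 cont=7.5561 V=7.5561[hold]; j=3 S=193.5980 intr=0.0000 cont=1.4242 V=1.4242[hold]; j=4 S=253.5701 intr=0.0000 cont=0.0999 V=0.0999[hold]
k=3: j=0 S=98.6071 intr=35.1229 cont=34.1309 V=35.1229[EX]; j=1 S=129.1532 intr=4.5768 cont=14.6830 V=14.6830[hold]; j=2 S=169.1618 intr=0.0000 cont=4.2547 V=4.2547[hold]; j=3 S=221.5642 intr=0.0000 cont=0.7146 V=0.7146[hold]
k=2: j=0 S=112.8513 intr=20.8787 cont=23.9575 V=23.9575[hold]; j=1 S=147.8100 intr=0.0000 cont=9.0388 V=9.0388[hold]; j=2 S=193.5980 intr=0.0000 cont=2.3504 V=2.3504[hold]
k=1: j=0 S=129.1532 intr=4.5768 cont=15.8352 V=15.8352[hold]; j=1 S=169.1618 intr=0.0000 cont=5.4249 V=5.4249[hold]
k=0: j=0 S=147.8100 intr=0.0000 cont=10.1817 V=10.1817[hold]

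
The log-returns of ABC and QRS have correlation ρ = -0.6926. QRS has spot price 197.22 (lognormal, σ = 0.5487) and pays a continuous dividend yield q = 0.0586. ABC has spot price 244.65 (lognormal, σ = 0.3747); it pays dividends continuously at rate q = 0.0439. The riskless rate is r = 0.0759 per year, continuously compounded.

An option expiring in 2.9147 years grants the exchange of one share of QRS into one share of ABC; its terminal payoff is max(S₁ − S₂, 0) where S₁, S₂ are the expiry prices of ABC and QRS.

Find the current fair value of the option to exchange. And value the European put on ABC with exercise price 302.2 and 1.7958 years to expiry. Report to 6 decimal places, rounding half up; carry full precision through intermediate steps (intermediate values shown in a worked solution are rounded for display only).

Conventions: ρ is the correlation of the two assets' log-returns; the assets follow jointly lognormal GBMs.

σ_eff = √(σ₁² + σ₂² − 2ρσ₁σ₂) = √(0.3747² + 0.5487² − 2·-0.6926·0.3747·0.5487) = 0.852212
d₁ = (ln(S₁/S₂) + (q₂ − q₁ + σ_eff²/2)T) / (σ_eff√T) = (ln(244.65/197.22) + (0.0586 − 0.0439 + 0.363133)·2.9147) / 1.454939 = 0.905040
d₂ = d₁ − σ_eff√T = 0.905040 − 1.454939 = -0.549899
N(d₁) = 0.817278,  N(d₂) = 0.291194
V = S₁·e^{−q₁T}·N(d₁) − S₂·e^{−q₂T}·N(d₂) = 175.931960 − 48.412328 = 127.519632
[vanilla: ABC put K=302.2]
σ√T = 0.3747·√1.7958 = 0.502126
d₁ = (ln(S/K) + (r−q+σ²/2)T) / (σ√T) = (ln(244.65/302.2) + (0.0759−0.0439+0.3747²/2)·1.7958) / 0.502126 = (-0.211260 + 0.183531) / 0.502126 = -0.055224
d₂ = d₁ − σ√T = -0.055224 − 0.502126 = -0.557350
e^{−rT} = 0.872580
e^{−qT} = 0.924192
N(−d₁) = 0.522020,  N(−d₂) = 0.711356
price = K·e^{−rT}·N(−d₂) − S·e^{−qT}·N(−d₁) = 187.580014 − 118.030598 = 69.549416

exchange price = 127.519632
price(ABC put K=302.2) = 69.549416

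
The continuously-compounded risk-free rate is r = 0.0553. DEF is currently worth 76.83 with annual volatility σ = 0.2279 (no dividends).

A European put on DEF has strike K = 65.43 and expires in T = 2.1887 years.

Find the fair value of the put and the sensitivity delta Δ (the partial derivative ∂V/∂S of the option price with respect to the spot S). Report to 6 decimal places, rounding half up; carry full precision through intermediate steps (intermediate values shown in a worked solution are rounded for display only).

price = 2.518828
Δ = -0.157705

σ√T = 0.2279·√2.1887 = 0.337161
d₁ = (ln(S/K) + (r+σ²/2)T) / (σ√T) = (ln(76.83/65.43) + (0.0553+0.2279²/2)·2.1887) / 0.337161 = (0.160614 + 0.177874) / 0.337161 = 1.003936
d₂ = d₁ − σ√T = 1.003936 − 0.337161 = 0.666775
e^{−rT} = 0.886003
N(−d₁) = 0.157705,  N(−d₂) = 0.252458
Put price V = K·e^{−rT}·N(−d₂) − S·N(−d₁) = 14.635278 − 12.116450 = 2.518828
Δ = −N(−d₁) = -0.157705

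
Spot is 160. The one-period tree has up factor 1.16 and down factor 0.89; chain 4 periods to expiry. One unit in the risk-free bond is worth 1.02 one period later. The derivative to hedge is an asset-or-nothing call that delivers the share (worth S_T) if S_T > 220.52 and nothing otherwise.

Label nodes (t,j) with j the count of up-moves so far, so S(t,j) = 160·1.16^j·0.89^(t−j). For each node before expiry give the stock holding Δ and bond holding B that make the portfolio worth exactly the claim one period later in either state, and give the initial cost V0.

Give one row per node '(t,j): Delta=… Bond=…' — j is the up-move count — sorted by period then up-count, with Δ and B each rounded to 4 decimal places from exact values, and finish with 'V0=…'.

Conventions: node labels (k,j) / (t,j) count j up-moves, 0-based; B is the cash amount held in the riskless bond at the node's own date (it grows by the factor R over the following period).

Arbitrage-free pricing uses the up-move probability p* = (R−d)/(u−d) = 0.4815, discounting each step at R = 1.02.
Expiry values: V(4,0)=0.0000, V(4,1)=0.0000, V(4,2)=0.0000, V(4,3)=222.2716, V(4,4)=289.7023
Node (3,0) S=112.7950: V=(p*·0.0000+(1−p*)·0.0000)/1.02=0.0000; Δ=(0.0000−0.0000)/(130.8422−100.3876)=0.0000; B=V−Δ·S=0.0000
Node (3,1) S=147.0138: V=(p*·0.0000+(1−p*)·0.0000)/1.02=0.0000; Δ=(0.0000−0.0000)/(170.5360−130.8422)=0.0000; B=V−Δ·S=0.0000
Node (3,2) S=191.6134: V=(p*·222.2716+(1−p*)·0.0000)/1.02=104.9212; Δ=(222.2716−0.0000)/(222.2716−170.5360)=4.2963; B=V−Δ·S=-718.3069
Node (3,3) S=249.7434: V=(p*·289.7023+(1−p*)·222.2716)/1.02=249.7434; Δ=(289.7023−222.2716)/(289.7023−222.2716)=1.0000; B=V−Δ·S=0.0000
Node (2,0) S=126.7360: V=(p*·0.0000+(1−p*)·0.0000)/1.02=0.0000; Δ=(0.0000−0.0000)/(147.0138−112.7950)=0.0000; B=V−Δ·S=0.0000
Node (2,1) S=165.1840: V=(p*·104.9212+(1−p*)·0.0000)/1.02=49.5271; Δ=(104.9212−0.0000)/(191.6134−147.0138)=2.3525; B=V−Δ·S=-339.0701
Node (2,2) S=215.2960: V=(p*·249.7434+(1−p*)·104.9212)/1.02=171.2259; Δ=(249.7434−104.9212)/(249.7434−191.6134)=2.4914; B=V−Δ·S=-365.1524
Node (1,0) S=142.4000: V=(p*·49.5271+(1−p*)·0.0000)/1.02=23.3788; Δ=(49.5271−0.0000)/(165.1840−126.7360)=1.2882; B=V−Δ·S=-160.0549
Node (1,1) S=185.6000: V=(p*·171.2259+(1−p*)·49.5271)/1.02=106.0028; Δ=(171.2259−49.5271)/(215.2960−165.1840)=2.4285; B=V−Δ·S=-344.7335
Node (0,0) S=160.0000: V=(p*·106.0028+(1−p*)·23.3788)/1.02=61.9223; Δ=(106.0028−23.3788)/(185.6000−142.4000)=1.9126; B=V−Δ·S=-244.0924
As a check, the time-0 holding Δ(0,0)·S0 + B(0,0) comes to 61.9223 — exactly V0.

(0,0): Delta=1.9126 Bond=-244.0924
(1,0): Delta=1.2882 Bond=-160.0549
(1,1): Delta=2.4285 Bond=-344.7335
(2,0): Delta=0.0000 Bond=0.0000
(2,1): Delta=2.3525 Bond=-339.0701
(2,2): Delta=2.4914 Bond=-365.1524
(3,0): Delta=0.0000 Bond=0.0000
(3,1): Delta=0.0000 Bond=0.0000
(3,2): Delta=4.2963 Bond=-718.3069
(3,3): Delta=1.0000 Bond=0.0000
V0=61.9223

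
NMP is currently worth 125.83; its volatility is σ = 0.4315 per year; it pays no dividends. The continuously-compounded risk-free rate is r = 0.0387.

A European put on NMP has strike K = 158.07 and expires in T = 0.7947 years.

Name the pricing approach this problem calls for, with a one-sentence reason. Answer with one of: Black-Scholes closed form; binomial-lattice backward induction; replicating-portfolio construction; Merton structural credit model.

framework: Black-Scholes closed form

Key observation: a European-exercise option on NMP struck at 158.07 — a GBM underlying with constant parameters — admits an analytic price: the data contain no early exercise, no discrete tree, no debt structure.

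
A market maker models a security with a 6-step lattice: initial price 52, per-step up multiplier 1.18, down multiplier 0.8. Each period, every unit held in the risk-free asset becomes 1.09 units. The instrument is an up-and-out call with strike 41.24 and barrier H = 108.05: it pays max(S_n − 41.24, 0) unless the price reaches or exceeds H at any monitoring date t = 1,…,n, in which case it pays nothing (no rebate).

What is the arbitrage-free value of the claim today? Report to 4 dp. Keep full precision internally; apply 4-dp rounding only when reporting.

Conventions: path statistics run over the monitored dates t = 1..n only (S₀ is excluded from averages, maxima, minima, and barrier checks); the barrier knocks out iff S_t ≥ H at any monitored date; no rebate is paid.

Set p* = 0.7632 (from d < R < u); the path-dependent value is the discounted p*-expectation over all price paths.
Enumerate all 2^6 = 64 price paths (U = up ×1.18, D = down ×0.8); each path with k up-moves has probability p*^k·(1−p*)^(6−k).
DDDDDD: M=41.6000, payoff=0.0000, prob=0.000177
UDDDDD: M=61.3600, payoff=0.0000, prob=0.000569
DUDDDD: M=49.0880, payoff=0.0000, prob=0.000569
UUDDDD: M=72.4048, payoff=0.0000, prob=0.001833
DDUDDD: M=41.6000, payoff=0.0000, prob=0.000569
UDUDDD: M=61.3600, payoff=0.0000, prob=0.001833
DUUDDD: M=57.9238, payoff=0.0000, prob=0.001833
UUUDDD: M=85.4377, payoff=2.5041, prob=0.005905
DDDUDD: M=41.6000, payoff=0.0000, prob=0.000569
UDDUDD: M=61.3600, payoff=0.0000, prob=0.001833
DUDUDD: M=49.0880, payoff=0.0000, prob=0.001833
UUDUDD: M=72.4048, payoff=2.5041, prob=0.005905
DDUUDD: M=46.3391, payoff=0.0000, prob=0.001833
UDUUDD: M=68.3501, payoff=2.5041, prob=0.005905
DUUUDD: M=68.3501, payoff=2.5041, prob=0.005905
UUUUDD: M=100.8164, payoff=23.2825, prob=0.019027
DDDDUD: M=41.6000, payoff=0.0000, prob=0.000569
UDDDUD: M=61.3600, payoff=0.0000, prob=0.001833
DUDDUD: M=49.0880, payoff=0.0000, prob=0.001833
UUDDUD: M=72.4048, payoff=2.5041, prob=0.005905
DDUDUD: M=41.6000, payoff=0.0000, prob=0.001833
UDUDUD: M=61.3600, payoff=2.5041, prob=0.005905
DUUDUD: M=57.9238, payoff=2.5041, prob=0.005905
UUUDUD: M=85.4377, payoff=23.2825, prob=0.019027
DDDUUD: M=41.6000, payoff=0.0000, prob=0.001833
UDDUUD: M=61.3600, payoff=2.5041, prob=0.005905
DUDUUD: M=54.6801, payoff=2.5041, prob=0.005905
UUDUUD: M=80.6532, payoff=23.2825, prob=0.019027
DDUUUD: M=54.6801, payoff=2.5041, prob=0.005905
UDUUUD: M=80.6532, payoff=23.2825, prob=0.019027
DUUUUD: M=80.6532, payoff=23.2825, prob=0.019027
UUUUUD: M=118.9634, payoff=0.0000, prob=0.061310
DDDDDU: M=41.6000, payoff=0.0000, prob=0.000569
UDDDDU: M=61.3600, payoff=0.0000, prob=0.001833
DUDDDU: M=49.0880, payoff=0.0000, prob=0.001833
UUDDDU: M=72.4048, payoff=2.5041, prob=0.005905
DDUDDU: M=41.6000, payoff=0.0000, prob=0.001833
UDUDDU: M=61.3600, payoff=2.5041, prob=0.005905
DUUDDU: M=57.9238, payoff=2.5041, prob=0.005905
UUUDDU: M=85.4377, payoff=23.2825, prob=0.019027
DDDUDU: M=41.6000, payoff=0.0000, prob=0.001833
UDDUDU: M=61.3600, payoff=2.5041, prob=0.005905
DUDUDU: M=49.0880, payoff=2.5041, prob=0.005905
UUDUDU: M=72.4048, payoff=23.2825, prob=0.019027
DDUUDU: M=46.3391, payoff=2.5041, prob=0.005905
UDUUDU: M=68.3501, payoff=23.2825, prob=0.019027
DUUUDU: M=68.3501, payoff=23.2825, prob=0.019027
UUUUDU: M=100.8164, payoff=53.9307, prob=0.061310
DDDDUU: M=41.6000, payoff=0.0000, prob=0.001833
UDDDUU: M=61.3600, payoff=2.5041, prob=0.005905
DUDDUU: M=49.0880, payoff=2.5041, prob=0.005905
UUDDUU: M=72.4048, payoff=23.2825, prob=0.019027
DDUDUU: M=43.7441, payoff=2.5041, prob=0.005905
UDUDUU: M=64.5225, payoff=23.2825, prob=0.019027
DUUDUU: M=64.5225, payoff=23.2825, prob=0.019027
UUUDUU: M=95.1707, payoff=53.9307, prob=0.061310
DDDUUU: M=43.7441, payoff=2.5041, prob=0.005905
UDDUUU: M=64.5225, payoff=23.2825, prob=0.019027
DUDUUU: M=64.5225, payoff=23.2825, prob=0.019027
UUDUUU: M=95.1707, payoff=53.9307, prob=0.061310
DDUUUU: M=64.5225, payoff=23.2825, prob=0.019027
UDUUUU: M=95.1707, payoff=53.9307, prob=0.061310
DUUUUU: M=95.1707, payoff=53.9307, prob=0.061310
UUUUUU: M=140.3768, payoff=0.0000, prob=0.197554
Price = Σ prob·payoff / R^6 = 23.473207 / 1.677100 = 13.9963

price = 13.9963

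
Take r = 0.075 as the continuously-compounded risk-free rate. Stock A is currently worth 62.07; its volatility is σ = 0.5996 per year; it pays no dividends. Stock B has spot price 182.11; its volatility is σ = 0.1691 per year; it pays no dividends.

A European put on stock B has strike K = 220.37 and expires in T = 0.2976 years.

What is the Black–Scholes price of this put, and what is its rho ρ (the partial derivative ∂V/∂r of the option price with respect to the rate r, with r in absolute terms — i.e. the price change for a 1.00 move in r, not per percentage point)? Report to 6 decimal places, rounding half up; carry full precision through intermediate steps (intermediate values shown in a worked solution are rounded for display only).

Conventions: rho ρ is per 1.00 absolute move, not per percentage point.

price = 33.640386
ρ = -62.169037

σ√T = 0.1691·√0.2976 = 0.092249
d₁ = (ln(S/K) + (r+σ²/2)T) / (σ√T) = (ln(182.11/220.37) + (0.075+0.1691²/2)·0.2976) / 0.092249 = (-0.190697 + 0.026575) / 0.092249 = -1.779128
d₂ = d₁ − σ√T = -1.779128 − 0.092249 = -1.871376
e^{−rT} = 0.977927
N(−d₁) = 0.962391,  N(−d₂) = 0.969354
Put price V = K·e^{−rT}·N(−d₂) − S·N(−d₁) = 208.901335 − 175.260949 = 33.640386
ρ = −K·T·e^{−rT}·N(−d₂) = -62.169037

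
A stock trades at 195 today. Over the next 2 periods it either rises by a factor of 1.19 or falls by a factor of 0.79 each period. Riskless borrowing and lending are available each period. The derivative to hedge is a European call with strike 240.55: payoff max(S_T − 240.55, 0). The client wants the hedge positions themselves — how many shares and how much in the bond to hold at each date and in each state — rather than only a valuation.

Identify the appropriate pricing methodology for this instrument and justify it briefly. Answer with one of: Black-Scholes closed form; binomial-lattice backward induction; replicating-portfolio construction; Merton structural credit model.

framework: replicating-portfolio construction

Key observation: the mandate to exhibit the hedge at every date and state singles out the replicating-portfolio construction on the 2-period tree with factors 1.19 and 0.79 from 195.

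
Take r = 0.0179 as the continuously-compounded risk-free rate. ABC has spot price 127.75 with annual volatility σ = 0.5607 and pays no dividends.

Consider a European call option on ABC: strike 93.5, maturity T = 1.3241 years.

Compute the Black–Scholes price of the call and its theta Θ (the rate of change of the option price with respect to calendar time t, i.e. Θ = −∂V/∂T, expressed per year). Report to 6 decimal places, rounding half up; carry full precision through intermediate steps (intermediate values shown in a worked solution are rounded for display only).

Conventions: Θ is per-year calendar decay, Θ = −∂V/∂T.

price = 49.435483
Θ = -9.648340

σ√T = 0.5607·√1.3241 = 0.645195
d₁ = (ln(S/K) + (r+σ²/2)T) / (σ√T) = (ln(127.75/93.5) + (0.0179+0.5607²/2)·1.3241) / 0.645195 = (0.312114 + 0.231840) / 0.645195 = 0.843084
d₂ = d₁ − σ√T = 0.843084 − 0.645195 = 0.197889
e^{−rT} = 0.976577
N(d₁) = 0.800409,  N(d₂) = 0.578434
Call price V = S·N(d₁) − K·e^{−rT}·N(d₂) = 102.252279 − 52.816796 = 49.435483
φ(d₁) = (1/√(2π))·e^{−d₁²/2} = 0.279617
Θ = −S·φ(d₁)·σ/(2√T) − r·K·e^{−rT}·N(d₂) = −8.702920 − 0.945421 = -9.648340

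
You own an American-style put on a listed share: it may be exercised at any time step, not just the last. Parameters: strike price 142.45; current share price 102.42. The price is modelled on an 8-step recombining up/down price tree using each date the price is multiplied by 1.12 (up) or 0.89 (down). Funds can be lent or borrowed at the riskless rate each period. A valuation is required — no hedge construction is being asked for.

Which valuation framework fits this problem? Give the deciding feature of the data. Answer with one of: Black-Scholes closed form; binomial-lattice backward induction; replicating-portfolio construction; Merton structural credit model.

framework: binomial-lattice backward induction

Key observation: early exercise of the strike-142.45 put must be checked at each of the 8 dates (spot 102.42), which forces a node-by-node comparison of intrinsic and continuation value backward from expiry.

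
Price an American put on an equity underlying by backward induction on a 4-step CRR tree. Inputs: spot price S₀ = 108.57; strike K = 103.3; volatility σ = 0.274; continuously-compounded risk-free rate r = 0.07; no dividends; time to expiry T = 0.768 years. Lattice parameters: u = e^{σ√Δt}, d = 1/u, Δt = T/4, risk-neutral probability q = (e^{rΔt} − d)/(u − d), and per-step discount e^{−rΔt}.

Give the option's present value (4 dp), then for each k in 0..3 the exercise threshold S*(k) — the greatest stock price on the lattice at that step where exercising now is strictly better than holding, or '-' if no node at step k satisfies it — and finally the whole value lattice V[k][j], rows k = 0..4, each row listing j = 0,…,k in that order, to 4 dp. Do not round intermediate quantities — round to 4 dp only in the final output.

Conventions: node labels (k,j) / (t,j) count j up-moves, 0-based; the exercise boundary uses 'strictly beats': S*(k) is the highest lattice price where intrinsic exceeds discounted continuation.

price = 5.8116
boundary = - - 85.3938 75.7329
tree:
5.8116
10.4015 1.8289
17.9062 3.9125 0.0000
27.5671 8.3701 0.0000 0.0000
36.1350 17.9062 0.0000 0.0000 0.0000

Δt=0.19200, u=1.12757, d=0.88687, q=0.52624, disc=e^(-rΔt)=0.98665
k=4 terminal: V=max(K-S,0) → 36.1350 17.9062 0.0000 0.0000 0.0000
k=3: j=0 S=75.7329 intr=27.5671 cont=26.1880 V=27.5671[EX]; j=1 S=96.2871 intr=7.0129 cont=8.3701 V=8.3701[hold]; j=2 S=122.4198 intr=0.0000 cont=0.0000 V=0.0000[hold]; j=3 S=155.6450 intr=0.0000 cont=0.0000 V=0.0000[hold]  S*(3)=75.7329
k=2: j=0 S=85.3938 intr=17.9062 cont=17.2318 V=17.9062[EX]; j=1 S=108.5700 intr=0.0000 cont=3.9125 V=3.9125[hold]; j=2 S=138.0363 intr=0.0000 cont=0.0000 V=0.0000[hold]  S*(2)=85.3938
k=1: j=0 S=96.2871 intr=7.0129 cont=10.4015 V=10.4015[hold]; j=1 S=122.4198 intr=0.0000 cont=1.8289 V=1.8289[hold]  S*(1)=-
k=0: j=0 S=108.5700 intr=0.0000 cont=5.8116 V=5.8116[hold]  S*(0)=-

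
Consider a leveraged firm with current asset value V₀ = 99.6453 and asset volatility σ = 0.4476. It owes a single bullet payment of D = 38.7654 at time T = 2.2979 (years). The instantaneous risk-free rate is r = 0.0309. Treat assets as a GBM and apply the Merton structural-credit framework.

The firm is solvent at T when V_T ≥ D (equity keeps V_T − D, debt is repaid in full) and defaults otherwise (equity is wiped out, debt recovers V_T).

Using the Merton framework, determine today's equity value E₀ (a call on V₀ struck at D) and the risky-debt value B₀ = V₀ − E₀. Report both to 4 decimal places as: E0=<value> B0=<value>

E0=64.6916 B0=34.9537

Apply the equity-as-call identities (strike 38.7654, horizon 2.2979 years):
d₁ = [ln(V₀/D) + (r + σ²/2)T] / (σ√T)
   = [ln(99.6453/38.7654) + (0.0309 + 0.5·0.4476²)·2.2979] / (0.4476·√2.2979)
   = [0.944089 + 0.301192] / 0.678509 = 1.835320
d₂ = d₁ − σ√T = 1.835320 − 0.678509 = 1.156811
N(d₁) = 0.966771,  N(d₂) = 0.876325,  e^(−rT) = 0.931457
E₀ = V₀·N(d₁) − D·e^(−rT)·N(d₂)
   = 99.6453·0.966771 − 38.7654·0.931457·0.876325 = 64.691551
B₀ = V₀ − E₀ = 99.6453 − 64.691551 = 34.953749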